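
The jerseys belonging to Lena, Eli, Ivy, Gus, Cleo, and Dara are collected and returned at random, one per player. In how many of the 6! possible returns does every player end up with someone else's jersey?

Count assignments avoiding every fixed point. For any j of the 6 players fixed to their old jersey, the other 6−j can be arranged in (6−j)! ways.
By inclusion–exclusion this is Σ_{j=0}^{6} (−1)^j C(6,j)·(6−j)!.
Computing: 720 − 720 + 360 − 120 + 30 − 6 + 1 = 265.

265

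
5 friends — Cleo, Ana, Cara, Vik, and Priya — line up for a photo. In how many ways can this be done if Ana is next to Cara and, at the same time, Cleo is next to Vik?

24

Treat {Ana,Cara} as one block (2 orders) and {Cleo,Vik} as another (2 orders).
That leaves 3 units to arrange: 2 × 2 × 3! = 4 × 6 = 24.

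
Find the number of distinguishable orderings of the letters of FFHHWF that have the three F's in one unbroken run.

12

Treat the 3 copies of F as a single block. The multiset to arrange is then {FFF, H, H, W}, 4 items in all.
That gives (4)!/(2!) = 12 arrangements.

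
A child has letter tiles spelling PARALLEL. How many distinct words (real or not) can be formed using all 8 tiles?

Letter multiplicities in PARALLEL: A×2, E×1, L×3, P×1, R×1.
The number of distinct arrangements is 8!/(3!·2!) = 40320/12 = 3360.

3360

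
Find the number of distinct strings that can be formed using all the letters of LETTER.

Letter multiplicities in LETTER: E×2, L×1, R×1, T×2.
Dividing 6! = 720 by 2!·2! = 4 for the repeated letters gives 180.

180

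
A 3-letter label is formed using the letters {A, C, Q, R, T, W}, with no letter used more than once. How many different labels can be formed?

120

Choose and order 3 of the 6 symbols: the first letter has 6 options, the next 5, then 4.
That product is 6 × 5 × 4 = 120.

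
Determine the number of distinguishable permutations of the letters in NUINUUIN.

NUINUUIN has 8 letters with I appearing twice, N appearing 3 times, and U appearing 3 times.
Dividing 8! = 40320 by 3!·3!·2! = 72 for the repeated letters gives 560.

560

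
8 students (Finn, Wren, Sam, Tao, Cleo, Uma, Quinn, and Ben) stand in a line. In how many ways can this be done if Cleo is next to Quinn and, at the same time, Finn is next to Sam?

2880

Treat {Cleo,Quinn} as one block (2 orders) and {Finn,Sam} as another (2 orders).
That leaves 6 units to arrange: 2 × 2 × 6! = 4 × 720 = 2880.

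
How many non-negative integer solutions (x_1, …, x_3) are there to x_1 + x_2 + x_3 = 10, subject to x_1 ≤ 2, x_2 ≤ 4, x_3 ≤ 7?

Without the upper bounds there are C(12,2) = 66 ways to split 10 among 3 variables.
Subtract solutions that violate a single cap (substitute x_i' = x_i − (cap_i+1)): x_1 ≥ 3 gives C(9,2) = 36; x_2 ≥ 5 gives C(7,2) = 21; x_3 ≥ 8 gives C(4,2) = 6. Together 63.
Add back pairs where two caps are both exceeded: 6 + 0 + 0 = 6.
By inclusion–exclusion the count is 66 − 63 + 6 = 9.

9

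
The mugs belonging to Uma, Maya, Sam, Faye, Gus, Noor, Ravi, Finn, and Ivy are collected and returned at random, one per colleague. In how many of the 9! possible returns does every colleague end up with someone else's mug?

133496

This is the derangement count D_9: permutations of 9 items with no fixed point.
By inclusion–exclusion this is Σ_{j=0}^{9} (−1)^j C(9,j)·(9−j)!.
Computing: 362880 − 362880 + 181440 − 60480 + 15120 − 3024 + 504 − 72 + 9 − 1 = 133496.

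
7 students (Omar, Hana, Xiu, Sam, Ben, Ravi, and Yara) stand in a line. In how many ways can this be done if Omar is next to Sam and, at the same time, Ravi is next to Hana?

Treat {Omar,Sam} as one block (2 orders) and {Ravi,Hana} as another (2 orders).
That leaves 5 units to arrange: 2 × 2 × 5! = 4 × 120 = 480.

480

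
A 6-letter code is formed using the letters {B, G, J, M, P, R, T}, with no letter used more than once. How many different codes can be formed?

Choose and order 6 of the 7 symbols: the first letter has 7 options, the next 6, and so on down to 2.
7 × 6 × 5 × 4 × 3 × 2 = 5040.

5040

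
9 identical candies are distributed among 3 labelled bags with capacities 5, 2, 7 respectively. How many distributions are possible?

Ignoring the caps, the number of non-negative solutions to x_1+…+x_3 = 9 is C(11,2) = 55.
Subtract solutions that violate a single cap (substitute x_i' = x_i − (cap_i+1)): x_1 ≥ 6 gives C(5,2) = 10; x_2 ≥ 3 gives C(8,2) = 28; x_3 ≥ 8 gives C(3,2) = 3. Together 41.
Add back pairs where two caps are both exceeded: 1 + 0 + 0 = 1.
By inclusion–exclusion the count is 55 − 41 + 1 = 15.

15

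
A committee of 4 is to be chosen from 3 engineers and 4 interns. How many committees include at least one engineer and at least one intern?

Unrestricted: C(7,4) = 35 ways to pick any 4 of the 7.
Selections missing a whole group: no engineers → C(4,4) = 1; no interns → C(3,4) = 0.
Both groups omitted at once is impossible, so 35 − 1 = 34.

34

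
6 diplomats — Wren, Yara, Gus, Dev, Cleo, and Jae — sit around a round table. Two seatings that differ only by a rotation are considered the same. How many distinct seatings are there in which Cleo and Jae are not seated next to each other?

All circular seatings of 6 people number (5)! = 120.
Seatings with Cleo beside Jae: treat them as a block with 2 internal orders, giving 2 × (4)! = 48.
Subtracting, 120 − 48 = 72.

72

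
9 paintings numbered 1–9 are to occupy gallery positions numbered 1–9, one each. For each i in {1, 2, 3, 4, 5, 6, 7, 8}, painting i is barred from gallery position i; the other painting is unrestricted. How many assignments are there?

Let Aᵢ (for 1 ≤ i ≤ 8) be the placements that put painting i in its forbidden gallery position. Any j of these fix j positions, leaving (9−j)! ways to fill the rest, and there are C(8,j) ways to pick which j.
By inclusion–exclusion, the number of valid placements is Σ_{j=0}^{8} (−1)^j C(8,j)·(9−j)!.
Computing: 362880 − 322560 + 141120 − 40320 + 8400 − 1344 + 168 − 16 + 1 = 148329.

148329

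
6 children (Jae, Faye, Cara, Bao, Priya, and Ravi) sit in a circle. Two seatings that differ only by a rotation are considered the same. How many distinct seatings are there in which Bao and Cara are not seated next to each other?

72

All circular seatings of 6 people number (5)! = 120.
Seatings with Bao beside Cara: treat them as a block with 2 internal orders, giving 2 × (4)! = 48.
Subtracting, 120 − 48 = 72.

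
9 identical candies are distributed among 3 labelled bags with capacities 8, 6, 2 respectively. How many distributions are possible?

By stars and bars, unrestricted non-negative solutions to x_1+…+x_3 = 9 number C(9+2,2) = 55.
Subtract solutions that violate a single cap (substitute x_i' = x_i − (cap_i+1)): x_1 ≥ 9 gives C(2,2) = 1; x_2 ≥ 7 gives C(4,2) = 6; x_3 ≥ 3 gives C(8,2) = 28. Together 35.
No two caps can be exceeded simultaneously, so the pair terms are all 0.
By inclusion–exclusion the count is 55 − 35 + 0 = 20.

20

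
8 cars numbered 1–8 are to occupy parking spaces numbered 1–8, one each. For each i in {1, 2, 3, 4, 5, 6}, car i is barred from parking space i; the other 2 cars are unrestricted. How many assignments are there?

18806

Let Aᵢ (for 1 ≤ i ≤ 6) be the placements that put car i in its forbidden parking space. Any j of these fix j positions, leaving (8−j)! ways to fill the rest, and there are C(6,j) ways to pick which j.
By inclusion–exclusion, the number of valid placements is Σ_{j=0}^{6} (−1)^j C(6,j)·(8−j)!.
Computing: 40320 − 30240 + 10800 − 2400 + 360 − 36 + 2 = 18806.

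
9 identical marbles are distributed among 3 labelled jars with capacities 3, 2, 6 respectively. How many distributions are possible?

Ignoring the caps, the number of non-negative solutions to x_1+…+x_3 = 9 is C(11,2) = 55.
Subtract solutions that violate a single cap (substitute x_i' = x_i − (cap_i+1)): x_1 ≥ 4 gives C(7,2) = 21; x_2 ≥ 3 gives C(8,2) = 28; x_3 ≥ 7 gives C(4,2) = 6. Together 55.
Add back pairs where two caps are both exceeded: 6 + 0 + 0 = 6.
By inclusion–exclusion the count is 55 − 55 + 6 = 6.

6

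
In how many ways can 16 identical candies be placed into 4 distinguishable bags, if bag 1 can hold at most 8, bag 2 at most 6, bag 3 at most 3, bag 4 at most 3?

33

By stars and bars, unrestricted non-negative solutions to x_1+…+x_4 = 16 number C(16+3,3) = 969.
Subtract solutions that violate a single cap (substitute x_i' = x_i − (cap_i+1)): x_1 ≥ 9 gives C(10,3) = 120; x_2 ≥ 7 gives C(12,3) = 220; x_3 ≥ 4 gives C(15,3) = 455; x_4 ≥ 4 gives C(15,3) = 455. Together 1250.
Add back pairs where two caps are both exceeded: 1 + 20 + 20 + 56 + 56 + 165 = 318.
Subtract triples: 0 + 0 + 0 + 4 = 4.
By inclusion–exclusion the count is 969 − 1250 + 318 − 4 = 33.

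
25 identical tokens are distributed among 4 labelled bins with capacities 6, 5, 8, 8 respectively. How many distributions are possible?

10

Without the upper bounds there are C(28,3) = 3276 ways to split 25 among 4 bins.
Subtract solutions that violate a single cap (substitute x_i' = x_i − (cap_i+1)): x_1 ≥ 7 gives C(21,3) = 1330; x_2 ≥ 6 gives C(22,3) = 1540; x_3 ≥ 9 gives C(19,3) = 969; x_4 ≥ 9 gives C(19,3) = 969. Together 4808.
Add back pairs where two caps are both exceeded: 455 + 220 + 220 + 286 + 286 + 120 = 1587.
Subtract triples: 20 + 20 + 1 + 4 = 45.
By inclusion–exclusion the count is 3276 − 4808 + 1587 − 45 = 10.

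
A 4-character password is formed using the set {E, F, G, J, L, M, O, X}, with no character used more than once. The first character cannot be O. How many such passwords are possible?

The first character has 8−1 = 7 choices (anything except O).
The remaining 3 characters are filled from the other 7 symbols without repetition: 7 × 6 × 5 = 210.
Total: 7 × 210 = 1470.

1470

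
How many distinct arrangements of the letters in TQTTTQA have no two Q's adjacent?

75

Total arrangements of TQTTTQA: 7!/(4!·2!) = 105.
If the two Q's are adjacent, glue them into one block, leaving 6 items to arrange: (6)!/(4!) = 30 ways.
Subtracting, 105 − 30 = 75 arrangements keep the Q's apart.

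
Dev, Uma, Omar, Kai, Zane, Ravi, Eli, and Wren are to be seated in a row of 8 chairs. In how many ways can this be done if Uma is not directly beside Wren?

There are 8! = 40320 arrangements in all. If Uma and Wren are adjacent, merging them into one block gives 2·(7)! = 10080 arrangements.
So 40320 − 10080 = 30240 arrangements keep them apart.

30240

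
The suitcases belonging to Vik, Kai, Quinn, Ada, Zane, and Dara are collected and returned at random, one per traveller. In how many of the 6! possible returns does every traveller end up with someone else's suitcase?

265

This is the derangement count D_6: permutations of 6 items with no fixed point.
By inclusion–exclusion this is Σ_{j=0}^{6} (−1)^j C(6,j)·(6−j)!.
Computing: 720 − 720 + 360 − 120 + 30 − 6 + 1 = 265.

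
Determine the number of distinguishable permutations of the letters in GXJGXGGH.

840

Letter multiplicities in GXJGXGGH: G×4, H×1, J×1, X×2.
The number of distinct arrangements is 8!/(4!·2!) = 40320/48 = 840.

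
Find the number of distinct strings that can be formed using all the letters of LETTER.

180

The 6 letters of LETTER have repeats: E appearing twice and T appearing twice.
So there are 6! / (2!·2!) = 180 distinguishable arrangements.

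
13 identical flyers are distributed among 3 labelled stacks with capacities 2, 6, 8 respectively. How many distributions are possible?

By stars and bars, unrestricted non-negative solutions to x_1+…+x_3 = 13 number C(13+2,2) = 105.
Subtract solutions that violate a single cap (substitute x_i' = x_i − (cap_i+1)): x_1 ≥ 3 gives C(12,2) = 66; x_2 ≥ 7 gives C(8,2) = 28; x_3 ≥ 9 gives C(6,2) = 15. Together 109.
Add back pairs where two caps are both exceeded: 10 + 3 + 0 = 13.
By inclusion–exclusion the count is 105 − 109 + 13 = 9.

9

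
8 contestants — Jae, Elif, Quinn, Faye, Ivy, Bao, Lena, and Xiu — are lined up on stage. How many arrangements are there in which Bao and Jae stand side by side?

Glue Bao and Jae into one block (2 internal orders), leaving 7 units to arrange in a row.
So the count is 2·(7)! = 10080.

10080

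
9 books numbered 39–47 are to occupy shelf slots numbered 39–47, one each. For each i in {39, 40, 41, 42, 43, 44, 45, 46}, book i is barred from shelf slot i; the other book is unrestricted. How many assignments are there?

148329

Let Aᵢ (for 39 ≤ i ≤ 46) be the placements that put book i in its forbidden shelf slot. Any j of these fix j positions, leaving (9−j)! ways to fill the rest, and there are C(8,j) ways to pick which j.
By inclusion–exclusion, the number of valid placements is Σ_{j=0}^{8} (−1)^j C(8,j)·(9−j)!.
Computing: 362880 − 322560 + 141120 − 40320 + 8400 − 1344 + 168 − 16 + 1 = 148329.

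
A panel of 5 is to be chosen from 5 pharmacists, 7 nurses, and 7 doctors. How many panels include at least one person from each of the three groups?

8085

Unrestricted: C(19,5) = 11628 ways to pick any 5 of the 19.
Selections missing a whole group: no pharmacists → C(14,5) = 2002; no nurses → C(12,5) = 792; no doctors → C(12,5) = 792.
Add back selections omitting two groups (i.e. drawn from a single group): C(5,5) + C(7,5) + C(7,5) = 43.
By inclusion–exclusion: 11628 − 3586 + 43 = 8085.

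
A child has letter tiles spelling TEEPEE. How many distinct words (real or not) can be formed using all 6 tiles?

30

TEEPEE has 6 letters with E appearing 4 times.
The number of distinct arrangements is 6!/(4!) = 720/24 = 30.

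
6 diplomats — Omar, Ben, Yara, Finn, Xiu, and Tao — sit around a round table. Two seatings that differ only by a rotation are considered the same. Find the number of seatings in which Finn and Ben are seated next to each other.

Treat {Finn, Ben} as one unit (2 internal orders) and seat the resulting 5 units around the table: (4)! circular arrangements.
So 2 × (4)! = 2 × 24 = 48.

48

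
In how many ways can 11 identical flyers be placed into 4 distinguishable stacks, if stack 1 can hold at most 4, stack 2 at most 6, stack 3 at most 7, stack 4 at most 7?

205

Without the upper bounds there are C(14,3) = 364 ways to split 11 among 4 stacks.
Subtract solutions that violate a single cap (substitute x_i' = x_i − (cap_i+1)): x_1 ≥ 5 gives C(9,3) = 84; x_2 ≥ 7 gives C(7,3) = 35; x_3 ≥ 8 gives C(6,3) = 20; x_4 ≥ 8 gives C(6,3) = 20. Together 159.
No two caps can be exceeded simultaneously, so the pair terms are all 0.
By inclusion–exclusion the count is 364 − 159 + 0 = 205.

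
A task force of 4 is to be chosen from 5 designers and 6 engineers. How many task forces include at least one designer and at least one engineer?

310

Total 4-person selections from all 11: C(11,4) = 330.
Subtract selections that omit an entire group: no designers → C(6,4) = 15; no engineers → C(5,4) = 5.
Both groups omitted at once is impossible, so 330 − 20 = 310.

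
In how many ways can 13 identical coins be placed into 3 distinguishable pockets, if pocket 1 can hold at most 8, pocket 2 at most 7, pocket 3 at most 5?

33

By stars and bars, unrestricted non-negative solutions to x_1+…+x_3 = 13 number C(13+2,2) = 105.
Subtract solutions that violate a single cap (substitute x_i' = x_i − (cap_i+1)): x_1 ≥ 9 gives C(6,2) = 15; x_2 ≥ 8 gives C(7,2) = 21; x_3 ≥ 6 gives C(9,2) = 36. Together 72.
No two caps can be exceeded simultaneously, so the pair terms are all 0.
By inclusion–exclusion the count is 105 − 72 + 0 = 33.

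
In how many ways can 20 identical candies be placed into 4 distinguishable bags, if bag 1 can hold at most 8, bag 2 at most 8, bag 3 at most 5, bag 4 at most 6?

115

Ignoring the caps, the number of non-negative solutions to x_1+…+x_4 = 20 is C(23,3) = 1771.
Subtract solutions that violate a single cap (substitute x_i' = x_i − (cap_i+1)): x_1 ≥ 9 gives C(14,3) = 364; x_2 ≥ 9 gives C(14,3) = 364; x_3 ≥ 6 gives C(17,3) = 680; x_4 ≥ 7 gives C(16,3) = 560. Together 1968.
Add back pairs where two caps are both exceeded: 10 + 56 + 35 + 56 + 35 + 120 = 312.
By inclusion–exclusion the count is 1771 − 1968 + 312 = 115.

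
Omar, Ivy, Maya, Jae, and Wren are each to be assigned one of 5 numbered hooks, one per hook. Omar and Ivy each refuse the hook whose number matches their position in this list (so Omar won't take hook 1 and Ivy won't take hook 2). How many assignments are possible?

Let Aᵢ (for i ∈ {1, 2}) be the placements that put person i in their forbidden hook. Any j of these fix j positions, leaving (5−j)! ways to fill the rest, and there are C(2,j) ways to pick which j.
By inclusion–exclusion, the number of valid placements is Σ_{j=0}^{2} (−1)^j C(2,j)·(5−j)!.
Computing: 120 − 48 + 6 = 78.

78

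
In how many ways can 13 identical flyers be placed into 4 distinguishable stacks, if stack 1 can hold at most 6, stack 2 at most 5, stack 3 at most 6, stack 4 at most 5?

Ignoring the caps, the number of non-negative solutions to x_1+…+x_4 = 13 is C(16,3) = 560.
Subtract solutions that violate a single cap (substitute x_i' = x_i − (cap_i+1)): x_1 ≥ 7 gives C(9,3) = 84; x_2 ≥ 6 gives C(10,3) = 120; x_3 ≥ 7 gives C(9,3) = 84; x_4 ≥ 6 gives C(10,3) = 120. Together 408.
Add back pairs where two caps are both exceeded: 1 + 0 + 1 + 1 + 4 + 1 = 8.
By inclusion–exclusion the count is 560 − 408 + 8 = 160.

160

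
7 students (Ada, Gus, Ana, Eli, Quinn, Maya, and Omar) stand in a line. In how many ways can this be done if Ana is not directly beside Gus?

3600

There are 7! = 5040 arrangements in all. If Ana and Gus are adjacent, merging them into one block gives 2·(6)! = 1440 arrangements.
Complementary counting: 5040 − 1440 = 3600.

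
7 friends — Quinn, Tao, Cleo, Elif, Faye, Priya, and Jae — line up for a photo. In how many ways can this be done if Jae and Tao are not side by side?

3600

Of the 7! = 5040 arrangements, those with Jae and Tao adjacent number 2 × 6! = 1440 (treat the pair as a block with 2 internal orders).
So 5040 − 1440 = 3600 arrangements keep them apart.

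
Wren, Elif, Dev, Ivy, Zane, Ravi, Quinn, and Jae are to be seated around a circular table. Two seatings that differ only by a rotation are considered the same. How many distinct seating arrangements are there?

5040

Around a circle, 8 distinct people have 8!/8 = (7)! = 5040 rotationally distinct seatings.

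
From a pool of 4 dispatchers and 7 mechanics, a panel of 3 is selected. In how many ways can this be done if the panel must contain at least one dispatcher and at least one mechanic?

Total 3-person selections from all 11: C(11,3) = 165.
Subtract selections that omit an entire group: no dispatchers → C(7,3) = 35; no mechanics → C(4,3) = 4.
Both groups omitted at once is impossible, so 165 − 39 = 126.

126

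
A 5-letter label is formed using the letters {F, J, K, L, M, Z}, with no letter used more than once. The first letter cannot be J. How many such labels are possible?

600

The first letter has 6−1 = 5 choices (anything except J).
The remaining 4 letters are filled from the other 5 symbols without repetition: 5 × 4 × 3 × 2 = 120.
Total: 5 × 120 = 600.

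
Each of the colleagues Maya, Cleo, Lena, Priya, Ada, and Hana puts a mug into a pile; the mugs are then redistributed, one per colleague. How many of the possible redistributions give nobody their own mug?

265

This is the derangement count D_6: permutations of 6 items with no fixed point.
By inclusion–exclusion this is Σ_{j=0}^{6} (−1)^j C(6,j)·(6−j)!.
Computing: 720 − 720 + 360 − 120 + 30 − 6 + 1 = 265.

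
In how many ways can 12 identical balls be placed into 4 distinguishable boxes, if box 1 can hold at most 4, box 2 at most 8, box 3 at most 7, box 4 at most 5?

200

Without the upper bounds there are C(15,3) = 455 ways to split 12 among 4 boxes.
Subtract solutions that violate a single cap (substitute x_i' = x_i − (cap_i+1)): x_1 ≥ 5 gives C(10,3) = 120; x_2 ≥ 9 gives C(6,3) = 20; x_3 ≥ 8 gives C(7,3) = 35; x_4 ≥ 6 gives C(9,3) = 84. Together 259.
Add back pairs where two caps are both exceeded: 0 + 0 + 4 + 0 + 0 + 0 = 4.
By inclusion–exclusion the count is 455 − 259 + 4 = 200.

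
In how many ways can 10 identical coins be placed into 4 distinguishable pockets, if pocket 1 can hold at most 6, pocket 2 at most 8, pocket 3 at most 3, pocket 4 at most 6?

158

By stars and bars, unrestricted non-negative solutions to x_1+…+x_4 = 10 number C(10+3,3) = 286.
Subtract solutions that violate a single cap (substitute x_i' = x_i − (cap_i+1)): x_1 ≥ 7 gives C(6,3) = 20; x_2 ≥ 9 gives C(4,3) = 4; x_3 ≥ 4 gives C(9,3) = 84; x_4 ≥ 7 gives C(6,3) = 20. Together 128.
No two caps can be exceeded simultaneously, so the pair terms are all 0.
By inclusion–exclusion the count is 286 − 128 + 0 = 158.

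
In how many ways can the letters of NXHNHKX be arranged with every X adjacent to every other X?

180

Treat the 2 copies of X as a single block. The multiset to arrange is then {XX, H, H, K, N, N}, 6 items in all.
That gives (6)!/(2!·2!) = 180 arrangements.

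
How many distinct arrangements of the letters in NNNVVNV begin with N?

20

Fix N in the first position and arrange the remaining 6 letters.
Those 6 letters have N appearing 3 times and V appearing 3 times, giving (6)!/(3!·3!) = 20.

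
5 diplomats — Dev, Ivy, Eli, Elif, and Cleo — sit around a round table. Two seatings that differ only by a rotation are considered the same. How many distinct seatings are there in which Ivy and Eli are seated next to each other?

Glue Ivy and Eli into a block (2 internal orders). Seating 4 units around a circle gives (3)! arrangements.
So 2 × (3)! = 2 × 6 = 12.

12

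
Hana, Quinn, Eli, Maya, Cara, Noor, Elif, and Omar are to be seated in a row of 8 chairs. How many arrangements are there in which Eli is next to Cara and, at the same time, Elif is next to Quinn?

2880

Treat {Eli,Cara} as one block (2 orders) and {Elif,Quinn} as another (2 orders).
That leaves 6 units to arrange: 2 × 2 × 6! = 4 × 720 = 2880.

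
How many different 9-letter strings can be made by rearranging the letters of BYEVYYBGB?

Letter multiplicities in BYEVYYBGB: B×3, E×1, G×1, V×1, Y×3.
So there are 9! / (3!·3!) = 10080 distinguishable arrangements.

10080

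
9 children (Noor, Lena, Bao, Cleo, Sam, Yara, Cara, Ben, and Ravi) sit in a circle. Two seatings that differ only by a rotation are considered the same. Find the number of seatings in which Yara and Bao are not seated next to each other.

Without the restriction there are (8)! = 40320 seatings.
Seatings with Yara beside Bao: treat them as a block with 2 internal orders, giving 2 × (7)! = 10080.
Subtracting, 40320 − 10080 = 30240.

30240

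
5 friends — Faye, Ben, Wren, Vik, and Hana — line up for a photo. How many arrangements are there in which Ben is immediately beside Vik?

48

Place the 3 others and the Ben-Vik pair as 4 objects in a line; the pair has 2 internal arrangements.
So the count is 2·(4)! = 48.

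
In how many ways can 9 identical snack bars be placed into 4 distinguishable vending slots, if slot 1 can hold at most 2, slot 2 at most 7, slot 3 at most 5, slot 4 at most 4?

82

By stars and bars, unrestricted non-negative solutions to x_1+…+x_4 = 9 number C(9+3,3) = 220.
Subtract solutions that violate a single cap (substitute x_i' = x_i − (cap_i+1)): x_1 ≥ 3 gives C(9,3) = 84; x_2 ≥ 8 gives C(4,3) = 4; x_3 ≥ 6 gives C(6,3) = 20; x_4 ≥ 5 gives C(7,3) = 35. Together 143.
Add back pairs where two caps are both exceeded: 0 + 1 + 4 + 0 + 0 + 0 = 5.
By inclusion–exclusion the count is 220 − 143 + 5 = 82.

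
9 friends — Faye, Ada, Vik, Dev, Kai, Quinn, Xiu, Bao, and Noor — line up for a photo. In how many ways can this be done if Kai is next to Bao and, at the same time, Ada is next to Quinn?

20160

Treat {Kai,Bao} as one block (2 orders) and {Ada,Quinn} as another (2 orders).
That leaves 7 units to arrange: 2 × 2 × 7! = 4 × 5040 = 20160.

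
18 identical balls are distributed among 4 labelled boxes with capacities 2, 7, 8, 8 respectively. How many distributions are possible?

Without the upper bounds there are C(21,3) = 1330 ways to split 18 among 4 boxes.
Subtract solutions that violate a single cap (substitute x_i' = x_i − (cap_i+1)): x_1 ≥ 3 gives C(18,3) = 816; x_2 ≥ 8 gives C(13,3) = 286; x_3 ≥ 9 gives C(12,3) = 220; x_4 ≥ 9 gives C(12,3) = 220. Together 1542.
Add back pairs where two caps are both exceeded: 120 + 84 + 84 + 4 + 4 + 1 = 297.
By inclusion–exclusion the count is 1330 − 1542 + 297 = 85.

85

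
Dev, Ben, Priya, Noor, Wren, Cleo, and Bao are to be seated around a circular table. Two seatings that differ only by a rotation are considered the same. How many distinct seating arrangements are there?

720

Around a circle, 7 distinct people have 7!/7 = (6)! = 720 rotationally distinct seatings.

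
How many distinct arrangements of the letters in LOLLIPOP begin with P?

Fix P in the first position and arrange the remaining 7 letters.
Those 7 letters have L appearing 3 times and O appearing twice, giving (7)!/(3!·2!) = 420.

420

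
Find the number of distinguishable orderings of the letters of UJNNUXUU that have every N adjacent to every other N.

Treat the 2 copies of N as a single block. The multiset to arrange is then {NN, J, U, U, U, U, X}, 7 items in all.
That gives (7)!/(4!) = 210 arrangements.

210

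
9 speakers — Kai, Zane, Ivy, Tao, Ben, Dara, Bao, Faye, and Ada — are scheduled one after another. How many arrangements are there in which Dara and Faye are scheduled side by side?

Treat {Dara, Faye} as a single unit. There are 8 units to order, and the pair itself can be ordered 2 ways.
That gives 2 × 8! = 2 × 40320 = 80640.

80640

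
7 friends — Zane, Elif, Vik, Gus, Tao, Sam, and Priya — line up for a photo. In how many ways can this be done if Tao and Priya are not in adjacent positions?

There are 7! = 5040 arrangements in all. If Tao and Priya are adjacent, merging them into one block gives 2·(6)! = 1440 arrangements.
So 5040 − 1440 = 3600 arrangements keep them apart.

3600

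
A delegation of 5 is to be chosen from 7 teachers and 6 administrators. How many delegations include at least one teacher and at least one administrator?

With no constraint there are C(13,5) = 1287 possible selections.
Subtract selections that omit an entire group: no teachers → C(6,5) = 6; no administrators → C(7,5) = 21.
Both groups omitted at once is impossible, so 1287 − 27 = 1260.

1260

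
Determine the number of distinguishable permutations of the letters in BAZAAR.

The 6 letters of BAZAAR have repeats: A appearing 3 times.
So there are 6! / (3!) = 120 distinguishable arrangements.

120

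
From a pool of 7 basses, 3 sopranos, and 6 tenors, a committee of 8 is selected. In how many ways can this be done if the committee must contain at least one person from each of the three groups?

With no constraint there are C(16,8) = 12870 possible selections.
Subtract selections that omit an entire group: no basses → C(9,8) = 9; no sopranos → C(13,8) = 1287; no tenors → C(10,8) = 45.
Add back selections omitting two groups (i.e. drawn from a single group): C(7,8) + C(3,8) + C(6,8) = 0.
By inclusion–exclusion: 12870 − 1341 + 0 = 11529.

11529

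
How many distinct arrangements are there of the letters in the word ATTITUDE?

Letter multiplicities in ATTITUDE: A×1, D×1, E×1, I×1, T×3, U×1.
The number of distinct arrangements is 8!/(3!) = 40320/6 = 6720.

6720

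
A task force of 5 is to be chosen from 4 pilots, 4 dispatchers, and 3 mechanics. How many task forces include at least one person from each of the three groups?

Total 5-person selections from all 11: C(11,5) = 462.
Selections missing a whole group: no pilots → C(7,5) = 21; no dispatchers → C(7,5) = 21; no mechanics → C(8,5) = 56.
Add back selections omitting two groups (i.e. drawn from a single group): C(4,5) + C(4,5) + C(3,5) = 0.
By inclusion–exclusion: 462 − 98 + 0 = 364.

364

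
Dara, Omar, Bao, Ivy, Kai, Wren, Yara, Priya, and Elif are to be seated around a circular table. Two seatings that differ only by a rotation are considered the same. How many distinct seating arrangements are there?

Around a circle, 9 distinct people have 9!/9 = (8)! = 40320 rotationally distinct seatings.

40320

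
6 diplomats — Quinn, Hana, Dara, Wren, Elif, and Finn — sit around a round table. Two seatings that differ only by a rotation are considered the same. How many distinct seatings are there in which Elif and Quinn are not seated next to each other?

72

Without the restriction there are (5)! = 120 seatings.
Seatings with Elif beside Quinn: treat them as a block with 2 internal orders, giving 2 × (4)! = 48.
Subtracting, 120 − 48 = 72.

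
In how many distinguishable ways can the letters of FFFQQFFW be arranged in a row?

168

FFFQQFFW has 8 letters with F appearing 5 times and Q appearing twice.
Dividing 8! = 40320 by 5!·2! = 240 for the repeated letters gives 168.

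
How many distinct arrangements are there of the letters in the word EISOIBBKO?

45360

The 9 letters of EISOIBBKO have repeats: B appearing twice, I appearing twice, and O appearing twice.
The number of distinct arrangements is 9!/(2!·2!·2!) = 362880/8 = 45360.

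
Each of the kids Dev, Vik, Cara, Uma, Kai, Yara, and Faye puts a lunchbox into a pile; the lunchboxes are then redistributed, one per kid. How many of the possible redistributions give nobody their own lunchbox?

1854

Let Aᵢ be the assignments in which kid i gets their own lunchbox. We want the size of the complement of A₁∪…∪A_7.
By inclusion–exclusion this is Σ_{j=0}^{7} (−1)^j C(7,j)·(7−j)!.
Computing: 5040 − 5040 + 2520 − 840 + 210 − 42 + 7 − 1 = 1854.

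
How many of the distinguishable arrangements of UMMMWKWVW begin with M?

3360

Fix M in the first position and arrange the remaining 8 letters.
Those 8 letters have M appearing twice and W appearing 3 times, giving (8)!/(3!·2!) = 3360.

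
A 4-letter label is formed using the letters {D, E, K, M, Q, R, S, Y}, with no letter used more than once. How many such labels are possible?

1680

With no repetition, fill the 4 letters in order: 8 choices, then 7, down to 5.
8 × 7 × 6 × 5 = 1680.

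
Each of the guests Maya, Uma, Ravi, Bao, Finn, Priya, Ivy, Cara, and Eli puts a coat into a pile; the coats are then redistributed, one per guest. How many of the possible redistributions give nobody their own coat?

This is the derangement count D_9: permutations of 9 items with no fixed point.
By inclusion–exclusion this is Σ_{j=0}^{9} (−1)^j C(9,j)·(9−j)!.
Computing: 362880 − 362880 + 181440 − 60480 + 15120 − 3024 + 504 − 72 + 9 − 1 = 133496.

133496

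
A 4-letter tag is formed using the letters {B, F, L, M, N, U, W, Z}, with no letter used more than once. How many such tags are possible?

Choose and order 4 of the 8 symbols: the first letter has 8 options, the next 7, then 6, 5.
8 × 7 × 6 × 5 = 1680.

1680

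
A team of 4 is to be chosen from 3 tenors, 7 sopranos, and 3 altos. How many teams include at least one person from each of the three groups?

Total 4-person selections from all 13: C(13,4) = 715.
Subtract selections that omit an entire group: no tenors → C(10,4) = 210; no sopranos → C(6,4) = 15; no altos → C(10,4) = 210.
Add back selections omitting two groups (i.e. drawn from a single group): C(3,4) + C(7,4) + C(3,4) = 35.
By inclusion–exclusion: 715 − 435 + 35 = 315.

315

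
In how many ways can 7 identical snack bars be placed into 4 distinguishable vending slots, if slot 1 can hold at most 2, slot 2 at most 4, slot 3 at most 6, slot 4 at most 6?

73

By stars and bars, unrestricted non-negative solutions to x_1+…+x_4 = 7 number C(7+3,3) = 120.
Subtract solutions that violate a single cap (substitute x_i' = x_i − (cap_i+1)): x_1 ≥ 3 gives C(7,3) = 35; x_2 ≥ 5 gives C(5,3) = 10; x_3 ≥ 7 gives C(3,3) = 1; x_4 ≥ 7 gives C(3,3) = 1. Together 47.
No two caps can be exceeded simultaneously, so the pair terms are all 0.
By inclusion–exclusion the count is 120 − 47 + 0 = 73.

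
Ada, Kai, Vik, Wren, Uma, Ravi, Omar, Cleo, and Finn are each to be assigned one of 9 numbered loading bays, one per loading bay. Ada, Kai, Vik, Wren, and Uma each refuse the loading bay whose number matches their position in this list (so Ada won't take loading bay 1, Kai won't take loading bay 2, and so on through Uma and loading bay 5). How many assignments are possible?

Let Aᵢ (for 1 ≤ i ≤ 5) be the placements that put person i in their forbidden loading bay. Any j of these fix j positions, leaving (9−j)! ways to fill the rest, and there are C(5,j) ways to pick which j.
By inclusion–exclusion, the number of valid placements is Σ_{j=0}^{5} (−1)^j C(5,j)·(9−j)!.
Computing: 362880 − 201600 + 50400 − 7200 + 600 − 24 = 205056.

205056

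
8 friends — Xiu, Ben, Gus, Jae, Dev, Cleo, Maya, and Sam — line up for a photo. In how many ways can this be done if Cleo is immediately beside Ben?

Glue Cleo and Ben into one block (2 internal orders), leaving 7 units to arrange in a row.
That gives 2 × 7! = 2 × 5040 = 10080.

10080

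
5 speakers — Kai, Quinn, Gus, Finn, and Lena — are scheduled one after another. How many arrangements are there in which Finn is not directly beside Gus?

There are 5! = 120 arrangements in all. If Finn and Gus are adjacent, merging them into one block gives 2·(4)! = 48 arrangements.
Complementary counting: 120 − 48 = 72.

72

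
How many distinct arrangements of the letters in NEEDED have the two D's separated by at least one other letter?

40

Total arrangements of NEEDED: 6!/(3!·2!) = 60.
Arrangements with the D's together: treat DD as one letter, giving (5)!/(3!) = 20.
Subtracting, 60 − 20 = 40 arrangements keep the D's apart.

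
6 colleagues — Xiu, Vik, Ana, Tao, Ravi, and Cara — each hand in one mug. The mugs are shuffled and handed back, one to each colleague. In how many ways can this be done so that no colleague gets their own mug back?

Let Aᵢ be the assignments in which colleague i gets their own mug. We want the size of the complement of A₁∪…∪A_6.
By inclusion–exclusion this is Σ_{j=0}^{6} (−1)^j C(6,j)·(6−j)!.
Computing: 720 − 720 + 360 − 120 + 30 − 6 + 1 = 265.

265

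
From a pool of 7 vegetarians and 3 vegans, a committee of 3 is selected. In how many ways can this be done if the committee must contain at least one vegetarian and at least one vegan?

84

Total 3-person selections from all 10: C(10,3) = 120.
Selections missing a whole group: no vegetarians → C(3,3) = 1; no vegans → C(7,3) = 35.
Both groups omitted at once is impossible, so 120 − 36 = 84.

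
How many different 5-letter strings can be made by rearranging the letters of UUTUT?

10

Letter multiplicities in UUTUT: T×2, U×3.
Dividing 5! = 120 by 3!·2! = 12 for the repeated letters gives 10.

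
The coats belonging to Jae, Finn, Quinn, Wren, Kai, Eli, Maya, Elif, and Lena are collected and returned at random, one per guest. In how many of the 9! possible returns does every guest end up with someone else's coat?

Count assignments avoiding every fixed point. For any j of the 9 guests fixed to their own coat, the other 9−j can be arranged in (9−j)! ways.
By inclusion–exclusion this is Σ_{j=0}^{9} (−1)^j C(9,j)·(9−j)!.
Computing: 362880 − 362880 + 181440 − 60480 + 15120 − 3024 + 504 − 72 + 9 − 1 = 133496.

133496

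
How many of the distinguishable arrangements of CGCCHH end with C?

30

Fix C in the last position and arrange the remaining 5 letters.
Those 5 letters have C appearing twice and H appearing twice, giving (5)!/(2!·2!) = 30.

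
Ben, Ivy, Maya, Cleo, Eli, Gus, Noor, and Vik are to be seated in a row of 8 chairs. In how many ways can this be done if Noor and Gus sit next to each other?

Treat {Noor, Gus} as a single unit. There are 7 units to order, and the pair itself can be ordered 2 ways.
So the count is 2·(7)! = 10080.

10080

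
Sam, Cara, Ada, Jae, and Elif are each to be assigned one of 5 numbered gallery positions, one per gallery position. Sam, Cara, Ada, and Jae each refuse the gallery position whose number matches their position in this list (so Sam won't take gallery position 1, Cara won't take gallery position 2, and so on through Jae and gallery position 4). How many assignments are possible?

Let Aᵢ (for 1 ≤ i ≤ 4) be the placements that put person i in their forbidden gallery position. Any j of these fix j positions, leaving (5−j)! ways to fill the rest, and there are C(4,j) ways to pick which j.
By inclusion–exclusion, the number of valid placements is Σ_{j=0}^{4} (−1)^j C(4,j)·(5−j)!.
Computing: 120 − 96 + 36 − 8 + 1 = 53.

53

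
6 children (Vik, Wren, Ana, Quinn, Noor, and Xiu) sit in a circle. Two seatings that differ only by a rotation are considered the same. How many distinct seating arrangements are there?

120

Fix one person's seat to break rotational symmetry; the remaining 5 people can be arranged in (5)! = 120 ways.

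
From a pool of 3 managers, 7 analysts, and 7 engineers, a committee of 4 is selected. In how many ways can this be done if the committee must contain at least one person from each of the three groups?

Unrestricted: C(17,4) = 2380 ways to pick any 4 of the 17.
Subtract selections that omit an entire group: no managers → C(14,4) = 1001; no analysts → C(10,4) = 210; no engineers → C(10,4) = 210.
Add back selections omitting two groups (i.e. drawn from a single group): C(3,4) + C(7,4) + C(7,4) = 70.
By inclusion–exclusion: 2380 − 1421 + 70 = 1029.

1029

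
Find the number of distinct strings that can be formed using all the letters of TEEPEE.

TEEPEE has 6 letters with E appearing 4 times.
The number of distinct arrangements is 6!/(4!) = 720/24 = 30.

30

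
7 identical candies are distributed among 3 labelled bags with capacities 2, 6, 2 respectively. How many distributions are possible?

Ignoring the caps, the number of non-negative solutions to x_1+…+x_3 = 7 is C(9,2) = 36.
Subtract solutions that violate a single cap (substitute x_i' = x_i − (cap_i+1)): x_1 ≥ 3 gives C(6,2) = 15; x_2 ≥ 7 gives C(2,2) = 1; x_3 ≥ 3 gives C(6,2) = 15. Together 31.
Add back pairs where two caps are both exceeded: 0 + 3 + 0 = 3.
By inclusion–exclusion the count is 36 − 31 + 3 = 8.

8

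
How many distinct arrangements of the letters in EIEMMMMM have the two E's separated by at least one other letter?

126

Total arrangements of EIEMMMMM: 8!/(5!·2!) = 168.
If the two E's are adjacent, glue them into one block, leaving 7 items to arrange: (7)!/(5!) = 42 ways.
Hence 168 − 42 = 126.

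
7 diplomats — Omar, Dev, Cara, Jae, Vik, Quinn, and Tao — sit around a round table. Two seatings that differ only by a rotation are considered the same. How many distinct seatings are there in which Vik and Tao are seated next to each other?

Treat {Vik, Tao} as one unit (2 internal orders) and seat the resulting 6 units around the table: (5)! circular arrangements.
So 2 × (5)! = 2 × 120 = 240.

240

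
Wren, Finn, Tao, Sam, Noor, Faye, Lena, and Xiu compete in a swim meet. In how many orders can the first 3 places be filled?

There are 8 choices for 1st place, 7 for 2nd, and 6 for 3rd.
That gives 8 × 7 × 6 = 336.

336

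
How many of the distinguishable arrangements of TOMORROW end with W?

420

Fix W in the last position and arrange the remaining 7 letters.
Those 7 letters have O appearing 3 times and R appearing twice, giving (7)!/(3!·2!) = 420.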